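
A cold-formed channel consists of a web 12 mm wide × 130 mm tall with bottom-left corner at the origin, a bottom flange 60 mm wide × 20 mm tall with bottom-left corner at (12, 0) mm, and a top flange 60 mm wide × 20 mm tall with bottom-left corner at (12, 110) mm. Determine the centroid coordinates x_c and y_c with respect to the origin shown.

Part | A | x̄ᵢ | ȳᵢ | A·x̄ᵢ | A·ȳᵢ
web | 1560.00 | 6.00 | 65.00 | 9360.00 | 101400.00
bottom flange | 1200.00 | 42.00 | 10.00 | 50400.00 | 12000.00
top flange | 1200.00 | 42.00 | 120.00 | 50400.00 | 144000.00
Σ | 3960.00 |  |  | 110160.00 | 257400.00
x_c = 110160.00 / 3960.00 = 27.82 mm
y_c = 257400.00 / 3960.00 = 65.00 mm

x_c = 27.82 mm, y_c = 65.00 mm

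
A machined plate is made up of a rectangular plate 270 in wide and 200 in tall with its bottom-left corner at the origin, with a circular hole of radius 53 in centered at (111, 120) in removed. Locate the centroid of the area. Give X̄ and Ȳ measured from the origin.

X̄ = 139.69 in, Ȳ = 96.09 in

plate: A = 270 × 200 = 54000.00, centroid at (135.00, 100.00).
hole: A = −π·53² = -8824.73, centroid at (111.00, 120.00).
ΣA = 45175.27 in², ΣAX̄ = 6310454.55 in³, ΣAȲ = 4341031.95 in³.
X̄ = 6310454.55/45175.27 = 139.69 in; Ȳ = 4341031.95/45175.27 = 96.09 in.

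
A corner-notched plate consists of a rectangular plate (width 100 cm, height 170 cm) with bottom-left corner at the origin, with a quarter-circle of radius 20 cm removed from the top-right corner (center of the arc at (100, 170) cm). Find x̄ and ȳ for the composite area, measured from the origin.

plate: A = 100 × 170 = 17000.00, centroid at (50.00, 85.00).
removed quarter-circle: A = −¼π·20² = -314.16, centroid at (91.51, 161.51).
ΣA = 16685.84 cm²
ΣAx̄ = (17000.00)(50.00) + (-314.16)(91.51) = 821250.74 cm³
ΣAȳ = (17000.00)(85.00) + (-314.16)(161.51) = 1394259.59 cm³
x̄ = 821250.74 / 16685.84 = 49.22 cm
ȳ = 1394259.59 / 16685.84 = 83.56 cm

x̄ = 49.22 cm, ȳ = 83.56 cm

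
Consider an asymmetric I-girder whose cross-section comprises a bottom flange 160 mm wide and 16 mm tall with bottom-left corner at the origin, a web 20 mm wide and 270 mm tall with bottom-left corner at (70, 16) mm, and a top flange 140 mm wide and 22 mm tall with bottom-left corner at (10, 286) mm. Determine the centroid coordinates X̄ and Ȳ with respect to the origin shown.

bottom flange: A = 160 × 16 = 2560.00, centroid at (80.00, 8.00).
web: A = 20 × 270 = 5400.00, centroid at (80.00, 151.00).
top flange: A = 140 × 22 = 3080.00, centroid at (80.00, 297.00).
ΣA = 11040.00 mm², ΣAX̄ = 883200.00 mm³, ΣAȲ = 1750640.00 mm³.
X̄ = 883200.00/11040.00 = 80.00 mm; Ȳ = 1750640.00/11040.00 = 158.57 mm.

X̄ = 80.00 mm, Ȳ = 158.57 mm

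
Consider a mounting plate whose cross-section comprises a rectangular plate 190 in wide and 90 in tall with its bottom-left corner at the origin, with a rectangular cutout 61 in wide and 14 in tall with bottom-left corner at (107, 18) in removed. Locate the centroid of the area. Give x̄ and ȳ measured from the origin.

x̄ = 92.77 in, ȳ = 46.05 in

plate: A = 190 × 90 = 17100.00, centroid at (95.00, 45.00).
hole: A = −(61 × 14) = -854.00, centroid at (137.50, 25.00).
ΣA = 16246.00 in²
ΣAx̄ = (17100.00)(95.00) + (-854.00)(137.50) = 1507075.00 in³
ΣAȳ = (17100.00)(45.00) + (-854.00)(25.00) = 748150.00 in³
x̄ = 1507075.00 / 16246.00 = 92.77 in
ȳ = 748150.00 / 16246.00 = 46.05 in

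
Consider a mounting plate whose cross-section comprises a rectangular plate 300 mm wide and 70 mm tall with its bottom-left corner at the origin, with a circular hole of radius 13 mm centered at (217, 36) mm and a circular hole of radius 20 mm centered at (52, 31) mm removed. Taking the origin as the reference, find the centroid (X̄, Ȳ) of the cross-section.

X̄ = 154.56 mm, Ȳ = 35.23 mm

Part | A | x̄ᵢ | ȳᵢ | A·x̄ᵢ | A·ȳᵢ
plate | 21000.00 | 150.00 | 35.00 | 3150000.00 | 735000.00
hole 1 | -530.93 | 217.00 | 36.00 | -115211.63 | -19113.45
hole 2 | -1256.64 | 52.00 | 31.00 | -65345.13 | -38955.75
Σ | 19212.43 |  |  | 2969443.25 | 676930.80
X̄ = 2969443.25 / 19212.43 = 154.56 mm
Ȳ = 676930.80 / 19212.43 = 35.23 mm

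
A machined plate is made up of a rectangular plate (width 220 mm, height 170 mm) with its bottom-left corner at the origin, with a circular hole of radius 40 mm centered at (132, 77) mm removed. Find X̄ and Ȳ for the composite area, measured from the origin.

X̄ = 106.58 mm, Ȳ = 86.24 mm

plate: A = 220 × 170 = 37400.00, centroid at (110.00, 85.00).
hole: A = −π·40² = -5026.55, centroid at (132.00, 77.00).
ΣA = 32373.45 mm², ΣAX̄ = 3450495.63 mm³, ΣAȲ = 2791955.79 mm³.
X̄ = 3450495.63/32373.45 = 106.58 mm; Ȳ = 2791955.79/32373.45 = 86.24 mm.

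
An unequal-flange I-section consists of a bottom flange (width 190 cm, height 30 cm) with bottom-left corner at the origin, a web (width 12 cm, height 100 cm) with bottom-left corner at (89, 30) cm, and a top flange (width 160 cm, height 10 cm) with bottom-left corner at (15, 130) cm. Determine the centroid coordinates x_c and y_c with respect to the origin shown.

x_c = 95.00 cm, y_c = 46.76 cm

bottom flange: A = 190 × 30 = 5700.00, centroid at (95.00, 15.00).
web: A = 12 × 100 = 1200.00, centroid at (95.00, 80.00).
top flange: A = 160 × 10 = 1600.00, centroid at (95.00, 135.00).
ΣA = 8500.00 cm²
ΣAx_c = (5700.00)(95.00) + (1200.00)(95.00) + (1600.00)(95.00) = 807500.00 cm³
ΣAy_c = (5700.00)(15.00) + (1200.00)(80.00) + (1600.00)(135.00) = 397500.00 cm³
x_c = 807500.00 / 8500.00 = 95.00 cm
y_c = 397500.00 / 8500.00 = 46.76 cm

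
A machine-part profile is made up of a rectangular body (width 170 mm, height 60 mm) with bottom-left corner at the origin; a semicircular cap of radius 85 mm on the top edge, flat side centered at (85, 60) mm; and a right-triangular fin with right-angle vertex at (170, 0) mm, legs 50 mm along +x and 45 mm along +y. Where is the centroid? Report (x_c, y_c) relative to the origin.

x_c = 90.04 mm, y_c = 62.33 mm

rectangular body: A = 170 × 60 = 10200.00, centroid at (85.00, 30.00).
semicircular top: A = ½π·85² = 11349.00, centroid at (85.00, 96.08).
triangular fin: A = ½·50·45 = 1125.00, centroid at (186.67, 15.00).
ΣA = 22674.00 mm², ΣAx_c = 2041665.29 mm³, ΣAy_c = 1413231.87 mm³.
x_c = 2041665.29/22674.00 = 90.04 mm; y_c = 1413231.87/22674.00 = 62.33 mm.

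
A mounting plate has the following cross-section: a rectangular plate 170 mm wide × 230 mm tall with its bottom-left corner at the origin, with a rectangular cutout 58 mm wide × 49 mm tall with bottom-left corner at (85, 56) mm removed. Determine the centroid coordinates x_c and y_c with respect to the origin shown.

x_c = 82.73 mm, y_c = 117.70 mm

Part | A | x̄ᵢ | ȳᵢ | A·x̄ᵢ | A·ȳᵢ
plate | 39100.00 | 85.00 | 115.00 | 3323500.00 | 4496500.00
hole | -2842.00 | 114.00 | 80.50 | -323988.00 | -228781.00
Σ | 36258.00 |  |  | 2999512.00 | 4267719.00
x_c = 2999512.00 / 36258.00 = 82.73 mm
y_c = 4267719.00 / 36258.00 = 117.70 mm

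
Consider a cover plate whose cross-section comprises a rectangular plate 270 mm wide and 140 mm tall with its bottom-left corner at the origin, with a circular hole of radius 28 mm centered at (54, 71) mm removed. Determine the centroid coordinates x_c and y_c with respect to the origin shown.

x_c = 140.65 mm, y_c = 69.93 mm

plate: A = 270 × 140 = 37800.00, centroid at (135.00, 70.00).
hole: A = −π·28² = -2463.01, centroid at (54.00, 71.00).
ΣA = 35336.99 mm², ΣAx_c = 4969997.53 mm³, ΣAy_c = 2471126.39 mm³.
x_c = 4969997.53/35336.99 = 140.65 mm; y_c = 2471126.39/35336.99 = 69.93 mm.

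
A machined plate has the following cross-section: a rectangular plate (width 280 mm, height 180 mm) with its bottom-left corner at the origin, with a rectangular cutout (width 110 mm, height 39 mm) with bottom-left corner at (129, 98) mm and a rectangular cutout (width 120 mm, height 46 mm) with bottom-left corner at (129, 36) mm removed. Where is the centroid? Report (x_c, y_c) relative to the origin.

x_c = 128.69 mm, y_c = 91.31 mm

Part | A | x̄ᵢ | ȳᵢ | A·x̄ᵢ | A·ȳᵢ
plate | 50400.00 | 140.00 | 90.00 | 7056000.00 | 4536000.00
hole 1 | -4290.00 | 184.00 | 117.50 | -789360.00 | -504075.00
hole 2 | -5520.00 | 189.00 | 59.00 | -1043280.00 | -325680.00
Σ | 40590.00 |  |  | 5223360.00 | 3706245.00
x_c = 5223360.00 / 40590.00 = 128.69 mm
y_c = 3706245.00 / 40590.00 = 91.31 mm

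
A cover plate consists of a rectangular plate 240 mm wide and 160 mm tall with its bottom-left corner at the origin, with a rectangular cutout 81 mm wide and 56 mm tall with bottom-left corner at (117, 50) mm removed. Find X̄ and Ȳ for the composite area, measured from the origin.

X̄ = 114.98 mm, Ȳ = 80.27 mm

plate: A = 240 × 160 = 38400.00, centroid at (120.00, 80.00).
hole: A = −(81 × 56) = -4536.00, centroid at (157.50, 78.00).
ΣA = 33864.00 mm²
ΣAX̄ = (38400.00)(120.00) + (-4536.00)(157.50) = 3893580.00 mm³
ΣAȲ = (38400.00)(80.00) + (-4536.00)(78.00) = 2718192.00 mm³
X̄ = 3893580.00 / 33864.00 = 114.98 mm
Ȳ = 2718192.00 / 33864.00 = 80.27 mm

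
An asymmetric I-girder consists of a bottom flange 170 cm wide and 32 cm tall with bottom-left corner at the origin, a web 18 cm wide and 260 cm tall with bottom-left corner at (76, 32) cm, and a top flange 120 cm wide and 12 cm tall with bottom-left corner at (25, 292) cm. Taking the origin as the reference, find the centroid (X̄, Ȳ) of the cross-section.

X̄ = 85.00 cm, Ȳ = 110.24 cm

bottom flange: A = 170 × 32 = 5440.00, centroid at (85.00, 16.00).
web: A = 18 × 260 = 4680.00, centroid at (85.00, 162.00).
top flange: A = 120 × 12 = 1440.00, centroid at (85.00, 298.00).
ΣA = 11560.00 cm²
ΣAX̄ = (5440.00)(85.00) + (4680.00)(85.00) + (1440.00)(85.00) = 982600.00 cm³
ΣAȲ = (5440.00)(16.00) + (4680.00)(162.00) + (1440.00)(298.00) = 1274320.00 cm³
X̄ = 982600.00 / 11560.00 = 85.00 cm
Ȳ = 1274320.00 / 11560.00 = 110.24 cm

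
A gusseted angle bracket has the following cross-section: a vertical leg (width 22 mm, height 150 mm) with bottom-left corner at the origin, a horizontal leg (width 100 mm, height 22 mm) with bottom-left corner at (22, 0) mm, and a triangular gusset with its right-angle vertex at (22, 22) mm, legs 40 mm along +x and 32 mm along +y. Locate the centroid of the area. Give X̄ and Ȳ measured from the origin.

vertical leg: A = 22 × 150 = 3300.00, centroid at (11.00, 75.00).
horizontal leg: A = 100 × 22 = 2200.00, centroid at (72.00, 11.00).
gusset: A = ½·40·32 = 640.00, centroid at (35.33, 32.67).
ΣA = 6140.00 mm²
ΣAX̄ = (3300.00)(11.00) + (2200.00)(72.00) + (640.00)(35.33) = 217313.33 mm³
ΣAȲ = (3300.00)(75.00) + (2200.00)(11.00) + (640.00)(32.67) = 292606.67 mm³
X̄ = 217313.33 / 6140.00 = 35.39 mm
Ȳ = 292606.67 / 6140.00 = 47.66 mm

X̄ = 35.39 mm, Ȳ = 47.66 mm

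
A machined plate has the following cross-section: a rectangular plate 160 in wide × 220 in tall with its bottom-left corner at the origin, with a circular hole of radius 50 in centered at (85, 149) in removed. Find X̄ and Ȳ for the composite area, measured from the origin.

X̄ = 78.56 in, Ȳ = 98.80 in

Part | A | x̄ᵢ | ȳᵢ | A·x̄ᵢ | A·ȳᵢ
plate | 35200.00 | 80.00 | 110.00 | 2816000.00 | 3872000.00
hole | -7853.98 | 85.00 | 149.00 | -667588.44 | -1170243.26
Σ | 27346.02 |  |  | 2148411.56 | 2701756.74
X̄ = 2148411.56 / 27346.02 = 78.56 in
Ȳ = 2701756.74 / 27346.02 = 98.80 in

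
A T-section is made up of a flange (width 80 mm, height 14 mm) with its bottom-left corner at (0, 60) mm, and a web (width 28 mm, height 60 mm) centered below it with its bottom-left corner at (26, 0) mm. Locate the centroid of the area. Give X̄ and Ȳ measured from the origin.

Part | A | x̄ᵢ | ȳᵢ | A·x̄ᵢ | A·ȳᵢ
web | 1680.00 | 40.00 | 30.00 | 67200.00 | 50400.00
flange | 1120.00 | 40.00 | 67.00 | 44800.00 | 75040.00
Σ | 2800.00 |  |  | 112000.00 | 125440.00
X̄ = 112000.00 / 2800.00 = 40.00 mm
Ȳ = 125440.00 / 2800.00 = 44.80 mm

X̄ = 40.00 mm, Ȳ = 44.80 mm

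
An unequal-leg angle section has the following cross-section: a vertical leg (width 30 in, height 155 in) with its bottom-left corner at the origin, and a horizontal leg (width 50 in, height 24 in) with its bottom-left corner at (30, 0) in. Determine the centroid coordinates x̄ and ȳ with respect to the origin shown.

vertical leg: A = 30 × 155 = 4650.00, centroid at (15.00, 77.50).
horizontal leg: A = 50 × 24 = 1200.00, centroid at (55.00, 12.00).
ΣA = 5850.00 in²
ΣAx̄ = (4650.00)(15.00) + (1200.00)(55.00) = 135750.00 in³
ΣAȳ = (4650.00)(77.50) + (1200.00)(12.00) = 374775.00 in³
x̄ = 135750.00 / 5850.00 = 23.21 in
ȳ = 374775.00 / 5850.00 = 64.06 in

x̄ = 23.21 in, ȳ = 64.06 in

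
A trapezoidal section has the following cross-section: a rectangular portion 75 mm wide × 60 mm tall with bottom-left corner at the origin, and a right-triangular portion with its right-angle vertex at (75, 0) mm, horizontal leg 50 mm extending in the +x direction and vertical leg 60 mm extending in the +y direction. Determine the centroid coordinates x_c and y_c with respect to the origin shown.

x_c = 51.04 mm, y_c = 27.50 mm

rectangular portion: A = 75 × 60 = 4500.00, centroid at (37.50, 30.00).
triangular portion: A = ½·50·60 = 1500.00, centroid at (91.67, 20.00).
ΣA = 6000.00 mm², ΣAx_c = 306250.00 mm³, ΣAy_c = 165000.00 mm³.
x_c = 306250.00/6000.00 = 51.04 mm; y_c = 165000.00/6000.00 = 27.50 mm.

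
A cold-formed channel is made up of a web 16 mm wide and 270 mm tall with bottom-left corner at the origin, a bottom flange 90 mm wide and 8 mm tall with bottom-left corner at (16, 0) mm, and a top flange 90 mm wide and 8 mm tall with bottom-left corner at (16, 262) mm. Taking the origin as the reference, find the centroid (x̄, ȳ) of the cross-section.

x̄ = 21.25 mm, ȳ = 135.00 mm

web: A = 16 × 270 = 4320.00, centroid at (8.00, 135.00).
bottom flange: A = 90 × 8 = 720.00, centroid at (61.00, 4.00).
top flange: A = 90 × 8 = 720.00, centroid at (61.00, 266.00).
ΣA = 5760.00 mm², ΣAx̄ = 122400.00 mm³, ΣAȳ = 777600.00 mm³.
x̄ = 122400.00/5760.00 = 21.25 mm; ȳ = 777600.00/5760.00 = 135.00 mm.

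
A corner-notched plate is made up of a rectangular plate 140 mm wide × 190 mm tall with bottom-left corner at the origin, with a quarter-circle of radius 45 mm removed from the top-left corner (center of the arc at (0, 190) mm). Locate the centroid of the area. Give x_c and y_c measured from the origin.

plate: A = 140 × 190 = 26600.00, centroid at (70.00, 95.00).
removed quarter-circle: A = −¼π·45² = -1590.43, centroid at (19.10, 170.90).
ΣA = 25009.57 mm²
ΣAx_c = (26600.00)(70.00) + (-1590.43)(19.10) = 1831625.00 mm³
ΣAy_c = (26600.00)(95.00) + (-1590.43)(170.90) = 2255193.06 mm³
x_c = 1831625.00 / 25009.57 = 73.24 mm
y_c = 2255193.06 / 25009.57 = 90.17 mm

x_c = 73.24 mm, y_c = 90.17 mm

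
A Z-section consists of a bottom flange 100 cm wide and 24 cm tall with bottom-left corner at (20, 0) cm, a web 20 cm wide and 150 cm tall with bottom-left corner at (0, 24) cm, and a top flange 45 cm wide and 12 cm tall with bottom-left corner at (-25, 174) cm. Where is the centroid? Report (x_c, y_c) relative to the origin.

x_c = 33.11 cm, y_c = 71.21 cm

bottom flange: A = 100 × 24 = 2400.00, centroid at (70.00, 12.00).
web: A = 20 × 150 = 3000.00, centroid at (10.00, 99.00).
top flange: A = 45 × 12 = 540.00, centroid at (-2.50, 180.00).
ΣA = 5940.00 cm²
ΣAx_c = (2400.00)(70.00) + (3000.00)(10.00) + (540.00)(-2.50) = 196650.00 cm³
ΣAy_c = (2400.00)(12.00) + (3000.00)(99.00) + (540.00)(180.00) = 423000.00 cm³
x_c = 196650.00 / 5940.00 = 33.11 cm
y_c = 423000.00 / 5940.00 = 71.21 cm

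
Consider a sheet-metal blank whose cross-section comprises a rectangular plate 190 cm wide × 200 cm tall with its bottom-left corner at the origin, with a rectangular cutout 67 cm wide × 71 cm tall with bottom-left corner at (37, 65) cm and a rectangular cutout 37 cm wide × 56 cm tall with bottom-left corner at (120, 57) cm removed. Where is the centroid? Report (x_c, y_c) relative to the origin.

plate: A = 190 × 200 = 38000.00, centroid at (95.00, 100.00).
hole 1: A = −(67 × 71) = -4757.00, centroid at (70.50, 100.50).
hole 2: A = −(37 × 56) = -2072.00, centroid at (138.50, 85.00).
ΣA = 31171.00 cm², ΣAx_c = 2987659.50 cm³, ΣAy_c = 3145801.50 cm³.
x_c = 2987659.50/31171.00 = 95.85 cm; y_c = 3145801.50/31171.00 = 100.92 cm.

x_c = 95.85 cm, y_c = 100.92 cm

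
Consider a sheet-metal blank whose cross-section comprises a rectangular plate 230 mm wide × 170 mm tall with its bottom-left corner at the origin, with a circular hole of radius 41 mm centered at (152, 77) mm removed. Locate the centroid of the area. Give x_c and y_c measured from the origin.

x_c = 109.22 mm, y_c = 86.25 mm

Part | A | x̄ᵢ | ȳᵢ | A·x̄ᵢ | A·ȳᵢ
plate | 39100.00 | 115.00 | 85.00 | 4496500.00 | 3323500.00
hole | -5281.02 | 152.00 | 77.00 | -802714.62 | -406638.33
Σ | 33818.98 |  |  | 3693785.38 | 2916861.67
x_c = 3693785.38 / 33818.98 = 109.22 mm
y_c = 2916861.67 / 33818.98 = 86.25 mm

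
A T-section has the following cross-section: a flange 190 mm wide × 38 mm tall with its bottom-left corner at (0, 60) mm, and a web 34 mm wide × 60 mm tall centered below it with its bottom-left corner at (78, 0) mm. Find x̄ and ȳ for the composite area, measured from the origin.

x̄ = 95.00 mm, ȳ = 68.21 mm

web: A = 34 × 60 = 2040.00, centroid at (95.00, 30.00).
flange: A = 190 × 38 = 7220.00, centroid at (95.00, 79.00).
ΣA = 9260.00 mm²
ΣAx̄ = (2040.00)(95.00) + (7220.00)(95.00) = 879700.00 mm³
ΣAȳ = (2040.00)(30.00) + (7220.00)(79.00) = 631580.00 mm³
x̄ = 879700.00 / 9260.00 = 95.00 mm
ȳ = 631580.00 / 9260.00 = 68.21 mm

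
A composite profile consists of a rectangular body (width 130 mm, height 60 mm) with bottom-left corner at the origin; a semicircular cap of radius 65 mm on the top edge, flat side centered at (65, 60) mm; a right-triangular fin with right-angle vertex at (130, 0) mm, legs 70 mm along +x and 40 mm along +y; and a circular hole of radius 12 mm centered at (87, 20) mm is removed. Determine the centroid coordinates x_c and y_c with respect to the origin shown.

x_c = 72.39 mm, y_c = 53.62 mm

Part | A | x̄ᵢ | ȳᵢ | A·x̄ᵢ | A·ȳᵢ
rectangular body | 7800.00 | 65.00 | 30.00 | 507000.00 | 234000.00
semicircular top | 6636.61 | 65.00 | 87.59 | 431379.94 | 581280.20
triangular fin | 1400.00 | 153.33 | 13.33 | 214666.67 | 18666.67
hole | -452.39 | 87.00 | 20.00 | -39357.87 | -9047.79
Σ | 15384.23 |  |  | 1113688.74 | 824899.08
x_c = 1113688.74 / 15384.23 = 72.39 mm
y_c = 824899.08 / 15384.23 = 53.62 mm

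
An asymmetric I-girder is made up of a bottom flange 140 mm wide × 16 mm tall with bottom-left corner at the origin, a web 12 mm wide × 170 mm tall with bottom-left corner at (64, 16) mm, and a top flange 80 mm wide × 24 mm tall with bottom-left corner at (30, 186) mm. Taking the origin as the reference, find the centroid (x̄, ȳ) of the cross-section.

Part | A | x̄ᵢ | ȳᵢ | A·x̄ᵢ | A·ȳᵢ
bottom flange | 2240.00 | 70.00 | 8.00 | 156800.00 | 17920.00
web | 2040.00 | 70.00 | 101.00 | 142800.00 | 206040.00
top flange | 1920.00 | 70.00 | 198.00 | 134400.00 | 380160.00
Σ | 6200.00 |  |  | 434000.00 | 604120.00
x̄ = 434000.00 / 6200.00 = 70.00 mm
ȳ = 604120.00 / 6200.00 = 97.44 mm

x̄ = 70.00 mm, ȳ = 97.44 mm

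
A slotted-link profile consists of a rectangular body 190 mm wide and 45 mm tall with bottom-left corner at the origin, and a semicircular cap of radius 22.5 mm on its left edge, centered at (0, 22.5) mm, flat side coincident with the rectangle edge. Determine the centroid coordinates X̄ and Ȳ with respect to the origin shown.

rectangular body: A = 190 × 45 = 8550.00, centroid at (95.00, 22.50).
semicircular end: A = ½π·22.5² = 795.22, centroid at (-9.55, 22.50).
ΣA = 9345.22 mm²
ΣAX̄ = (8550.00)(95.00) + (795.22)(-9.55) = 804656.25 mm³
ΣAȲ = (8550.00)(22.50) + (795.22)(22.50) = 210267.35 mm³
X̄ = 804656.25 / 9345.22 = 86.10 mm
Ȳ = 210267.35 / 9345.22 = 22.50 mm

X̄ = 86.10 mm, Ȳ = 22.50 mm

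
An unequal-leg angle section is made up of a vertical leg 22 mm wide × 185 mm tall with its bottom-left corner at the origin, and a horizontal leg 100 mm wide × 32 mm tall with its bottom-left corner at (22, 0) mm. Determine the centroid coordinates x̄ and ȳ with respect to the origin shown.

Part | A | x̄ᵢ | ȳᵢ | A·x̄ᵢ | A·ȳᵢ
vertical leg | 4070.00 | 11.00 | 92.50 | 44770.00 | 376475.00
horizontal leg | 3200.00 | 72.00 | 16.00 | 230400.00 | 51200.00
Σ | 7270.00 |  |  | 275170.00 | 427675.00
x̄ = 275170.00 / 7270.00 = 37.85 mm
ȳ = 427675.00 / 7270.00 = 58.83 mm

x̄ = 37.85 mm, ȳ = 58.83 mm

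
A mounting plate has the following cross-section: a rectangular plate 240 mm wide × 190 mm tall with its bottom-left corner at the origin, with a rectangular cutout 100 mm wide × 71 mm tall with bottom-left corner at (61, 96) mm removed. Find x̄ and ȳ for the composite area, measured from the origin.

plate: A = 240 × 190 = 45600.00, centroid at (120.00, 95.00).
hole: A = −(100 × 71) = -7100.00, centroid at (111.00, 131.50).
ΣA = 38500.00 mm²
ΣAx̄ = (45600.00)(120.00) + (-7100.00)(111.00) = 4683900.00 mm³
ΣAȳ = (45600.00)(95.00) + (-7100.00)(131.50) = 3398350.00 mm³
x̄ = 4683900.00 / 38500.00 = 121.66 mm
ȳ = 3398350.00 / 38500.00 = 88.27 mm

x̄ = 121.66 mm, ȳ = 88.27 mm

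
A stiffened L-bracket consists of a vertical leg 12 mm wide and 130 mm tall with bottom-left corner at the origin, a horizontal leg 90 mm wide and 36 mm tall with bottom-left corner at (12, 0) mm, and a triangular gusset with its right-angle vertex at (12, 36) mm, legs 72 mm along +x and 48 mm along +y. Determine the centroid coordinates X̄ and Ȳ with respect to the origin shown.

X̄ = 39.25 mm, Ȳ = 38.23 mm

vertical leg: A = 12 × 130 = 1560.00, centroid at (6.00, 65.00).
horizontal leg: A = 90 × 36 = 3240.00, centroid at (57.00, 18.00).
gusset: A = ½·72·48 = 1728.00, centroid at (36.00, 52.00).
ΣA = 6528.00 mm², ΣAX̄ = 256248.00 mm³, ΣAȲ = 249576.00 mm³.
X̄ = 256248.00/6528.00 = 39.25 mm; Ȳ = 249576.00/6528.00 = 38.23 mm.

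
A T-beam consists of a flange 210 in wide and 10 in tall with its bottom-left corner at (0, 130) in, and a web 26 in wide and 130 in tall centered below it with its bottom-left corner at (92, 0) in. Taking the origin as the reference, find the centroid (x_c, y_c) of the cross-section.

x_c = 105.00 in, y_c = 91.82 in

web: A = 26 × 130 = 3380.00, centroid at (105.00, 65.00).
flange: A = 210 × 10 = 2100.00, centroid at (105.00, 135.00).
ΣA = 5480.00 in², ΣAx_c = 575400.00 in³, ΣAy_c = 503200.00 in³.
x_c = 575400.00/5480.00 = 105.00 in; y_c = 503200.00/5480.00 = 91.82 in.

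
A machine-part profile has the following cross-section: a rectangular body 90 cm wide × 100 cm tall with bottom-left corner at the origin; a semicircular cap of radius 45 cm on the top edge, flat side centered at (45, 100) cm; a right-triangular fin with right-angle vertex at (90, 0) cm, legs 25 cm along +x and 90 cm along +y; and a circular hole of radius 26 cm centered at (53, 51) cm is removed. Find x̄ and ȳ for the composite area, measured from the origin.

x̄ = 48.85 cm, ȳ = 67.45 cm

rectangular body: A = 90 × 100 = 9000.00, centroid at (45.00, 50.00).
semicircular top: A = ½π·45² = 3180.86, centroid at (45.00, 119.10).
triangular fin: A = ½·25·90 = 1125.00, centroid at (98.33, 30.00).
hole: A = −π·26² = -2123.72, centroid at (53.00, 51.00).
ΣA = 11182.15 cm², ΣAx̄ = 546206.83 cm³, ΣAȳ = 754276.71 cm³.
x̄ = 546206.83/11182.15 = 48.85 cm; ȳ = 754276.71/11182.15 = 67.45 cm.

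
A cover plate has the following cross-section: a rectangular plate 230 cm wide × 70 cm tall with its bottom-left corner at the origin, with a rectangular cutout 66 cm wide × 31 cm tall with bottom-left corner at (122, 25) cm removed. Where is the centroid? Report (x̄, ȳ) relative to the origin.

Part | A | x̄ᵢ | ȳᵢ | A·x̄ᵢ | A·ȳᵢ
plate | 16100.00 | 115.00 | 35.00 | 1851500.00 | 563500.00
hole | -2046.00 | 155.00 | 40.50 | -317130.00 | -82863.00
Σ | 14054.00 |  |  | 1534370.00 | 480637.00
x̄ = 1534370.00 / 14054.00 = 109.18 cm
ȳ = 480637.00 / 14054.00 = 34.20 cm

x̄ = 109.18 cm, ȳ = 34.20 cm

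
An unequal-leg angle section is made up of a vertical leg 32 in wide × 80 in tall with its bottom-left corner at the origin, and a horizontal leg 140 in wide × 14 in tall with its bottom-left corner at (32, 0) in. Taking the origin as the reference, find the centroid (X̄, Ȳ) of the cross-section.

vertical leg: A = 32 × 80 = 2560.00, centroid at (16.00, 40.00).
horizontal leg: A = 140 × 14 = 1960.00, centroid at (102.00, 7.00).
ΣA = 4520.00 in²
ΣAX̄ = (2560.00)(16.00) + (1960.00)(102.00) = 240880.00 in³
ΣAȲ = (2560.00)(40.00) + (1960.00)(7.00) = 116120.00 in³
X̄ = 240880.00 / 4520.00 = 53.29 in
Ȳ = 116120.00 / 4520.00 = 25.69 in

X̄ = 53.29 in, Ȳ = 25.69 in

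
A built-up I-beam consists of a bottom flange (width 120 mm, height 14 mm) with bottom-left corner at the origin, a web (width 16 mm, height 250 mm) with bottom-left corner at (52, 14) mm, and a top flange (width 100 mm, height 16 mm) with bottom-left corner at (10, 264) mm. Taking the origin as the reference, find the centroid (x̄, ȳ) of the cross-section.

x̄ = 60.00 mm, ȳ = 137.77 mm

bottom flange: A = 120 × 14 = 1680.00, centroid at (60.00, 7.00).
web: A = 16 × 250 = 4000.00, centroid at (60.00, 139.00).
top flange: A = 100 × 16 = 1600.00, centroid at (60.00, 272.00).
ΣA = 7280.00 mm², ΣAx̄ = 436800.00 mm³, ΣAȳ = 1002960.00 mm³.
x̄ = 436800.00/7280.00 = 60.00 mm; ȳ = 1002960.00/7280.00 = 137.77 mm.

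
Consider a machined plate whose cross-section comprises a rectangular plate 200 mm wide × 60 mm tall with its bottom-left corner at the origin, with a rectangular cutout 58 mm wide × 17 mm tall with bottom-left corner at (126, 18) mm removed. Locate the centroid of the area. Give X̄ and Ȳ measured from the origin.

Part | A | x̄ᵢ | ȳᵢ | A·x̄ᵢ | A·ȳᵢ
plate | 12000.00 | 100.00 | 30.00 | 1200000.00 | 360000.00
hole | -986.00 | 155.00 | 26.50 | -152830.00 | -26129.00
Σ | 11014.00 |  |  | 1047170.00 | 333871.00
X̄ = 1047170.00 / 11014.00 = 95.08 mm
Ȳ = 333871.00 / 11014.00 = 30.31 mm

X̄ = 95.08 mm, Ȳ = 30.31 mm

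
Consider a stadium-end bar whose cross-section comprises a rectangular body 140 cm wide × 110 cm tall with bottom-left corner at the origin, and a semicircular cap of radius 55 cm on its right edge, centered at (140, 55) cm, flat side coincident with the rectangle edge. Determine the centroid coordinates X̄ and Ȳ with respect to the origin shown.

rectangular body: A = 140 × 110 = 15400.00, centroid at (70.00, 55.00).
semicircular end: A = ½π·55² = 4751.66, centroid at (163.34, 55.00).
ΣA = 20151.66 cm²
ΣAX̄ = (15400.00)(70.00) + (4751.66)(163.34) = 1854148.91 cm³
ΣAȲ = (15400.00)(55.00) + (4751.66)(55.00) = 1108341.24 cm³
X̄ = 1854148.91 / 20151.66 = 92.01 cm
Ȳ = 1108341.24 / 20151.66 = 55.00 cm

X̄ = 92.01 cm, Ȳ = 55.00 cm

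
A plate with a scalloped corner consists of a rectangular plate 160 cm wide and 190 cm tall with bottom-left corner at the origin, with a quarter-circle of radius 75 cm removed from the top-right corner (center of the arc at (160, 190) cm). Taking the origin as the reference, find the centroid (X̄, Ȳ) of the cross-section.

X̄ = 71.81 cm, Ȳ = 84.26 cm

Part | A | x̄ᵢ | ȳᵢ | A·x̄ᵢ | A·ȳᵢ
plate | 30400.00 | 80.00 | 95.00 | 2432000.00 | 2888000.00
removed quarter-circle | -4417.86 | 128.17 | 158.17 | -566233.35 | -698769.29
Σ | 25982.14 |  |  | 1865766.65 | 2189230.71
X̄ = 1865766.65 / 25982.14 = 71.81 cm
Ȳ = 2189230.71 / 25982.14 = 84.26 cm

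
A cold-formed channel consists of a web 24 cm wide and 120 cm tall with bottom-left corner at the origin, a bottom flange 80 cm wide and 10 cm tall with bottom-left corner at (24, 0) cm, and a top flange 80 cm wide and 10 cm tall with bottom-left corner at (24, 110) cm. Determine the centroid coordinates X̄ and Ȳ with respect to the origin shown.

X̄ = 30.57 cm, Ȳ = 60.00 cm

web: A = 24 × 120 = 2880.00, centroid at (12.00, 60.00).
bottom flange: A = 80 × 10 = 800.00, centroid at (64.00, 5.00).
top flange: A = 80 × 10 = 800.00, centroid at (64.00, 115.00).
ΣA = 4480.00 cm²
ΣAX̄ = (2880.00)(12.00) + (800.00)(64.00) + (800.00)(64.00) = 136960.00 cm³
ΣAȲ = (2880.00)(60.00) + (800.00)(5.00) + (800.00)(115.00) = 268800.00 cm³
X̄ = 136960.00 / 4480.00 = 30.57 cm
Ȳ = 268800.00 / 4480.00 = 60.00 cm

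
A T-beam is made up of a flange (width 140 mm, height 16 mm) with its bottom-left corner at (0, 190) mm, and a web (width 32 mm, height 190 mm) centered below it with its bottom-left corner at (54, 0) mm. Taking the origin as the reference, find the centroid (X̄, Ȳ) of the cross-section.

X̄ = 70.00 mm, Ȳ = 122.73 mm

Part | A | x̄ᵢ | ȳᵢ | A·x̄ᵢ | A·ȳᵢ
web | 6080.00 | 70.00 | 95.00 | 425600.00 | 577600.00
flange | 2240.00 | 70.00 | 198.00 | 156800.00 | 443520.00
Σ | 8320.00 |  |  | 582400.00 | 1021120.00
X̄ = 582400.00 / 8320.00 = 70.00 mm
Ȳ = 1021120.00 / 8320.00 = 122.73 mm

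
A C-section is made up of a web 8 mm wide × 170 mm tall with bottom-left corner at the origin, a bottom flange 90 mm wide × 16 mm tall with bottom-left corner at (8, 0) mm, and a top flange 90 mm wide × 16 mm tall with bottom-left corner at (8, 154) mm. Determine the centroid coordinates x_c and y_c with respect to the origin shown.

Part | A | x̄ᵢ | ȳᵢ | A·x̄ᵢ | A·ȳᵢ
web | 1360.00 | 4.00 | 85.00 | 5440.00 | 115600.00
bottom flange | 1440.00 | 53.00 | 8.00 | 76320.00 | 11520.00
top flange | 1440.00 | 53.00 | 162.00 | 76320.00 | 233280.00
Σ | 4240.00 |  |  | 158080.00 | 360400.00
x_c = 158080.00 / 4240.00 = 37.28 mm
y_c = 360400.00 / 4240.00 = 85.00 mm

x_c = 37.28 mm, y_c = 85.00 mm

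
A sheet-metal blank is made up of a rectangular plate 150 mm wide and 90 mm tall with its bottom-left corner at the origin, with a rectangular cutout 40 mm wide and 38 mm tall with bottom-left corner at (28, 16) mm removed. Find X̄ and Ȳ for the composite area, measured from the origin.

plate: A = 150 × 90 = 13500.00, centroid at (75.00, 45.00).
hole: A = −(40 × 38) = -1520.00, centroid at (48.00, 35.00).
ΣA = 11980.00 mm², ΣAX̄ = 939540.00 mm³, ΣAȲ = 554300.00 mm³.
X̄ = 939540.00/11980.00 = 78.43 mm; Ȳ = 554300.00/11980.00 = 46.27 mm.

X̄ = 78.43 mm, Ȳ = 46.27 mm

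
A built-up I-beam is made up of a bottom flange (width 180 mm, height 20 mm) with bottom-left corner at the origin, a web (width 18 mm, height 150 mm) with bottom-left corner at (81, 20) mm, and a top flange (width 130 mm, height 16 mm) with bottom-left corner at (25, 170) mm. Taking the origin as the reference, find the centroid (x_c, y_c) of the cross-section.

Part | A | x̄ᵢ | ȳᵢ | A·x̄ᵢ | A·ȳᵢ
bottom flange | 3600.00 | 90.00 | 10.00 | 324000.00 | 36000.00
web | 2700.00 | 90.00 | 95.00 | 243000.00 | 256500.00
top flange | 2080.00 | 90.00 | 178.00 | 187200.00 | 370240.00
Σ | 8380.00 |  |  | 754200.00 | 662740.00
x_c = 754200.00 / 8380.00 = 90.00 mm
y_c = 662740.00 / 8380.00 = 79.09 mm

x_c = 90.00 mm, y_c = 79.09 mm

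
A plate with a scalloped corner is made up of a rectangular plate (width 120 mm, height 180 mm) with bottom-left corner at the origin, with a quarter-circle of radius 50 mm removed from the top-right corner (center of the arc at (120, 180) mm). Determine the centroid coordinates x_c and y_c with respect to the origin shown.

x_c = 56.12 mm, y_c = 83.12 mm

plate: A = 120 × 180 = 21600.00, centroid at (60.00, 90.00).
removed quarter-circle: A = −¼π·50² = -1963.50, centroid at (98.78, 158.78).
ΣA = 19636.50 mm²
ΣAx_c = (21600.00)(60.00) + (-1963.50)(98.78) = 1102047.22 mm³
ΣAy_c = (21600.00)(90.00) + (-1963.50)(158.78) = 1632237.49 mm³
x_c = 1102047.22 / 19636.50 = 56.12 mm
y_c = 1632237.49 / 19636.50 = 83.12 mm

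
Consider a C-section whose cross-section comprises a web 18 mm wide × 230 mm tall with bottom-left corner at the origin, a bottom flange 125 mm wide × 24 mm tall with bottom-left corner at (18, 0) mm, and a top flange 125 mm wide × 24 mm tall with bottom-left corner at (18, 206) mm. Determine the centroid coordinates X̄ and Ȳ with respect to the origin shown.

web: A = 18 × 230 = 4140.00, centroid at (9.00, 115.00).
bottom flange: A = 125 × 24 = 3000.00, centroid at (80.50, 12.00).
top flange: A = 125 × 24 = 3000.00, centroid at (80.50, 218.00).
ΣA = 10140.00 mm²
ΣAX̄ = (4140.00)(9.00) + (3000.00)(80.50) + (3000.00)(80.50) = 520260.00 mm³
ΣAȲ = (4140.00)(115.00) + (3000.00)(12.00) + (3000.00)(218.00) = 1166100.00 mm³
X̄ = 520260.00 / 10140.00 = 51.31 mm
Ȳ = 1166100.00 / 10140.00 = 115.00 mm

X̄ = 51.31 mm, Ȳ = 115.00 mm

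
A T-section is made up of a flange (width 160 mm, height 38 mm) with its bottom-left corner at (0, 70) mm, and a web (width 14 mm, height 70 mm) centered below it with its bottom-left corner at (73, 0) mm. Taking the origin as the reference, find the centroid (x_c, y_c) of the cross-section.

x_c = 80.00 mm, y_c = 81.50 mm

web: A = 14 × 70 = 980.00, centroid at (80.00, 35.00).
flange: A = 160 × 38 = 6080.00, centroid at (80.00, 89.00).
ΣA = 7060.00 mm²
ΣAx_c = (980.00)(80.00) + (6080.00)(80.00) = 564800.00 mm³
ΣAy_c = (980.00)(35.00) + (6080.00)(89.00) = 575420.00 mm³
x_c = 564800.00 / 7060.00 = 80.00 mm
y_c = 575420.00 / 7060.00 = 81.50 mm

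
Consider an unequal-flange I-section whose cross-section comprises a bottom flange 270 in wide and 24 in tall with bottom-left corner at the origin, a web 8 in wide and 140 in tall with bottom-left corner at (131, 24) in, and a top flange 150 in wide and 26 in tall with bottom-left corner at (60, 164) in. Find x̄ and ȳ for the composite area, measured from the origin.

bottom flange: A = 270 × 24 = 6480.00, centroid at (135.00, 12.00).
web: A = 8 × 140 = 1120.00, centroid at (135.00, 94.00).
top flange: A = 150 × 26 = 3900.00, centroid at (135.00, 177.00).
ΣA = 11500.00 in², ΣAx̄ = 1552500.00 in³, ΣAȳ = 873340.00 in³.
x̄ = 1552500.00/11500.00 = 135.00 in; ȳ = 873340.00/11500.00 = 75.94 in.

x̄ = 135.00 in, ȳ = 75.94 in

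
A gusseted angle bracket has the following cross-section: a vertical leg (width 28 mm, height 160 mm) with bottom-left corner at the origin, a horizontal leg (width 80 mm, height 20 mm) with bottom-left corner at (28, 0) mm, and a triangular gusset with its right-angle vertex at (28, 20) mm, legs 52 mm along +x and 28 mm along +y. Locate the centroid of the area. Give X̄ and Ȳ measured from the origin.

Part | A | x̄ᵢ | ȳᵢ | A·x̄ᵢ | A·ȳᵢ
vertical leg | 4480.00 | 14.00 | 80.00 | 62720.00 | 358400.00
horizontal leg | 1600.00 | 68.00 | 10.00 | 108800.00 | 16000.00
gusset | 728.00 | 45.33 | 29.33 | 33002.67 | 21354.67
Σ | 6808.00 |  |  | 204522.67 | 395754.67
X̄ = 204522.67 / 6808.00 = 30.04 mm
Ȳ = 395754.67 / 6808.00 = 58.13 mm

X̄ = 30.04 mm, Ȳ = 58.13 mm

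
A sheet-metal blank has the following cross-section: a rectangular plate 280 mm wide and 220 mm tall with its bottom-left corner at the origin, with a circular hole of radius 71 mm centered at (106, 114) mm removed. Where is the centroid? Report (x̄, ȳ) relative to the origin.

x̄ = 151.77 mm, ȳ = 108.62 mm

plate: A = 280 × 220 = 61600.00, centroid at (140.00, 110.00).
hole: A = −π·71² = -15836.77, centroid at (106.00, 114.00).
ΣA = 45763.23 mm²
ΣAx̄ = (61600.00)(140.00) + (-15836.77)(106.00) = 6945302.53 mm³
ΣAȳ = (61600.00)(110.00) + (-15836.77)(114.00) = 4970608.38 mm³
x̄ = 6945302.53 / 45763.23 = 151.77 mm
ȳ = 4970608.38 / 45763.23 = 108.62 mm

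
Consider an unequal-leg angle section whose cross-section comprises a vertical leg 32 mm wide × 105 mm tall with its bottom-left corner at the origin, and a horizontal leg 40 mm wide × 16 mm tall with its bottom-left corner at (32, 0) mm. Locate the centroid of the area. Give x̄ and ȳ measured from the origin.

x̄ = 21.76 mm, ȳ = 45.38 mm

Part | A | x̄ᵢ | ȳᵢ | A·x̄ᵢ | A·ȳᵢ
vertical leg | 3360.00 | 16.00 | 52.50 | 53760.00 | 176400.00
horizontal leg | 640.00 | 52.00 | 8.00 | 33280.00 | 5120.00
Σ | 4000.00 |  |  | 87040.00 | 181520.00
x̄ = 87040.00 / 4000.00 = 21.76 mm
ȳ = 181520.00 / 4000.00 = 45.38 mm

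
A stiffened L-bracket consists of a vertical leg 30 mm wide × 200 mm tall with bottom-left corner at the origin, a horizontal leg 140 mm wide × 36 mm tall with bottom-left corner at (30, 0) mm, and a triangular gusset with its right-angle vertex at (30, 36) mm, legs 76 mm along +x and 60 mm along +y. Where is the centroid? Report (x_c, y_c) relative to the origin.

x_c = 54.07 mm, y_c = 61.44 mm

vertical leg: A = 30 × 200 = 6000.00, centroid at (15.00, 100.00).
horizontal leg: A = 140 × 36 = 5040.00, centroid at (100.00, 18.00).
gusset: A = ½·76·60 = 2280.00, centroid at (55.33, 56.00).
ΣA = 13320.00 mm², ΣAx_c = 720160.00 mm³, ΣAy_c = 818400.00 mm³.
x_c = 720160.00/13320.00 = 54.07 mm; y_c = 818400.00/13320.00 = 61.44 mm.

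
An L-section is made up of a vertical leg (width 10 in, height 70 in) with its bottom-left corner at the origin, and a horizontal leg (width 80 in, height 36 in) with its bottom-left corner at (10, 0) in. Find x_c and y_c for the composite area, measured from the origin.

x_c = 41.20 in, y_c = 21.32 in

vertical leg: A = 10 × 70 = 700.00, centroid at (5.00, 35.00).
horizontal leg: A = 80 × 36 = 2880.00, centroid at (50.00, 18.00).
ΣA = 3580.00 in², ΣAx_c = 147500.00 in³, ΣAy_c = 76340.00 in³.
x_c = 147500.00/3580.00 = 41.20 in; y_c = 76340.00/3580.00 = 21.32 in.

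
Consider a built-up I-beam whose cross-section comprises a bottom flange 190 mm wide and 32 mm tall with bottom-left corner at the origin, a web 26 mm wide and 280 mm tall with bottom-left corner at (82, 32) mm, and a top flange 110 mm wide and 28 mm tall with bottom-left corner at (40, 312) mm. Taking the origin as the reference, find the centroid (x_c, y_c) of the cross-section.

bottom flange: A = 190 × 32 = 6080.00, centroid at (95.00, 16.00).
web: A = 26 × 280 = 7280.00, centroid at (95.00, 172.00).
top flange: A = 110 × 28 = 3080.00, centroid at (95.00, 326.00).
ΣA = 16440.00 mm², ΣAx_c = 1561800.00 mm³, ΣAy_c = 2353520.00 mm³.
x_c = 1561800.00/16440.00 = 95.00 mm; y_c = 2353520.00/16440.00 = 143.16 mm.

x_c = 95.00 mm, y_c = 143.16 mm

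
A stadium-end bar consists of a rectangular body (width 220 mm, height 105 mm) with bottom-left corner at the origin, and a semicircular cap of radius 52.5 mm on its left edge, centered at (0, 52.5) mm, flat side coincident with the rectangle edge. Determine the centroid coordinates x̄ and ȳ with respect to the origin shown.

x̄ = 89.12 mm, ȳ = 52.50 mm

Part | A | x̄ᵢ | ȳᵢ | A·x̄ᵢ | A·ȳᵢ
rectangular body | 23100.00 | 110.00 | 52.50 | 2541000.00 | 1212750.00
semicircular end | 4329.51 | -22.28 | 52.50 | -96468.75 | 227299.14
Σ | 27429.51 |  |  | 2444531.25 | 1440049.14
x̄ = 2444531.25 / 27429.51 = 89.12 mm
ȳ = 1440049.14 / 27429.51 = 52.50 mm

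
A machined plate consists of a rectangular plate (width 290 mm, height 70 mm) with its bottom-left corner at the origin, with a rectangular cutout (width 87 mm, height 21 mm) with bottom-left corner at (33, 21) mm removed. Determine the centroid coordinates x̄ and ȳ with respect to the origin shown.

plate: A = 290 × 70 = 20300.00, centroid at (145.00, 35.00).
hole: A = −(87 × 21) = -1827.00, centroid at (76.50, 31.50).
ΣA = 18473.00 mm²
ΣAx̄ = (20300.00)(145.00) + (-1827.00)(76.50) = 2803734.50 mm³
ΣAȳ = (20300.00)(35.00) + (-1827.00)(31.50) = 652949.50 mm³
x̄ = 2803734.50 / 18473.00 = 151.77 mm
ȳ = 652949.50 / 18473.00 = 35.35 mm

x̄ = 151.77 mm, ȳ = 35.35 mm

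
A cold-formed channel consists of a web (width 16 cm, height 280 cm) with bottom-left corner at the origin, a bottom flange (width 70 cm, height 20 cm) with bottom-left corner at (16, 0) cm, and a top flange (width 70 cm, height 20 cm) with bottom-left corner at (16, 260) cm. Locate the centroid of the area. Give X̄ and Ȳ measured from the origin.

X̄ = 24.54 cm, Ȳ = 140.00 cm

Part | A | x̄ᵢ | ȳᵢ | A·x̄ᵢ | A·ȳᵢ
web | 4480.00 | 8.00 | 140.00 | 35840.00 | 627200.00
bottom flange | 1400.00 | 51.00 | 10.00 | 71400.00 | 14000.00
top flange | 1400.00 | 51.00 | 270.00 | 71400.00 | 378000.00
Σ | 7280.00 |  |  | 178640.00 | 1019200.00
X̄ = 178640.00 / 7280.00 = 24.54 cm
Ȳ = 1019200.00 / 7280.00 = 140.00 cm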